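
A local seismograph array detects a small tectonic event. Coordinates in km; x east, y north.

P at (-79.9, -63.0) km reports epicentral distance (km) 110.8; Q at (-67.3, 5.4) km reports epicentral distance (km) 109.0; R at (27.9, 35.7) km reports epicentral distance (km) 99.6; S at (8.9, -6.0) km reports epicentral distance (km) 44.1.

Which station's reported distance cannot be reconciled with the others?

Solve using three stations at a time. Using P, Q, S (subtract circle equations pairwise → linear system) gives (x, y) ≈ (29.3, -44.9).
Distances from that point to each station vs reported:
  P: calculated 110.7 vs reported 110.8 → residual 0.1 km
  Q: calculated 108.9 vs reported 109.0 → residual 0.1 km
  R: calculated 80.6 vs reported 99.6 → residual 19.0 km
  S: calculated 43.9 vs reported 44.1 → residual 0.2 km
P, Q, S are mutually consistent (residuals ≈ 0); R is off by 19.0 km.

R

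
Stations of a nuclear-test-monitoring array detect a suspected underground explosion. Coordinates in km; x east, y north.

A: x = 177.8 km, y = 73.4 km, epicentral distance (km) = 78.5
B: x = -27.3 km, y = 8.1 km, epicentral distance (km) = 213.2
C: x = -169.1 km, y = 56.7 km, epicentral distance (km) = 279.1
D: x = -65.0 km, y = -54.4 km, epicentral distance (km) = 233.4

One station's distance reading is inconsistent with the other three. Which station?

Solve using three stations at a time. Using A, C, D (subtract circle equations pairwise → linear system) gives (x, y) ≈ (105.8, 104.6).
Distances from that point to each station vs reported:
  A: calculated 78.4 vs reported 78.5 → residual 0.1 km
  B: calculated 164.4 vs reported 213.2 → residual 48.8 km
  C: calculated 279.1 vs reported 279.1 → residual 0.0 km
  D: calculated 233.4 vs reported 233.4 → residual 0.0 km
A, C, D are mutually consistent (residuals ≈ 0); B is off by 48.8 km.

B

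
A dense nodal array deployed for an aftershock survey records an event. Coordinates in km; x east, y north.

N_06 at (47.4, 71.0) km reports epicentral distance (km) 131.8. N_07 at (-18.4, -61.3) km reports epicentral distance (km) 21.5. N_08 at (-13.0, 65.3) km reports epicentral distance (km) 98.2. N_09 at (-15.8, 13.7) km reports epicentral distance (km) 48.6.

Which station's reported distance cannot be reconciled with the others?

N_07

Solve using three stations at a time. Using N_06, N_08, N_09 (subtract circle equations pairwise → linear system) gives (x, y) ≈ (-37.5, -29.8).
Distances from that point to each station vs reported:
  N_06: calculated 131.8 vs reported 131.8 → residual 0.0 km
  N_07: calculated 36.9 vs reported 21.5 → residual 15.4 km
  N_08: calculated 98.2 vs reported 98.2 → residual 0.0 km
  N_09: calculated 48.6 vs reported 48.6 → residual 0.0 km
N_06, N_08, N_09 are mutually consistent (residuals ≈ 0); N_07 is off by 15.4 km.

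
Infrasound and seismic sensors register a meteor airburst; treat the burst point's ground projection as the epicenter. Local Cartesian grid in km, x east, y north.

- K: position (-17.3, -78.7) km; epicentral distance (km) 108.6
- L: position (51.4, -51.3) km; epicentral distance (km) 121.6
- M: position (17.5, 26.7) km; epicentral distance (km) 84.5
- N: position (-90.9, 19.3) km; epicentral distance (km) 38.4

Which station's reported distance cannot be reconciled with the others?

K

Solve using three stations at a time. Using L, M, N (subtract circle equations pairwise → linear system) gives (x, y) ≈ (-60.9, -4.7).
Distances from that point to each station vs reported:
  K: calculated 85.9 vs reported 108.6 → residual 22.7 km
  L: calculated 121.6 vs reported 121.6 → residual 0.0 km
  M: calculated 84.5 vs reported 84.5 → residual 0.0 km
  N: calculated 38.4 vs reported 38.4 → residual 0.0 km
L, M, N are mutually consistent (residuals ≈ 0); K is off by 22.7 km.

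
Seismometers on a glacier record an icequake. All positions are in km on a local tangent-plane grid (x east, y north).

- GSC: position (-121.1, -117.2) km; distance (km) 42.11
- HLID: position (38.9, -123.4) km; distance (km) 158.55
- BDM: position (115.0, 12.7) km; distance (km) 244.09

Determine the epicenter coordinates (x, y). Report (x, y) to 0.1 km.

x ≈ -112.4 km, y ≈ -76.0 km

Circle about each station: (x + 121.1)² + (y + 117.2)² = 42.11²; (x − 38.9)² + (y + 123.4)² = 158.55²; (x − 115.0)² + (y − 12.7)² = 244.09².
Subtracting the GSC equation from the HLID and BDM equations removes the quadratic terms:
320.0 x − 12.4 y = -35025.13
472.2 x + 259.8 y = -72821.44
Solving the 2×2 system: x ≈ -112.4, y ≈ -76.0 km.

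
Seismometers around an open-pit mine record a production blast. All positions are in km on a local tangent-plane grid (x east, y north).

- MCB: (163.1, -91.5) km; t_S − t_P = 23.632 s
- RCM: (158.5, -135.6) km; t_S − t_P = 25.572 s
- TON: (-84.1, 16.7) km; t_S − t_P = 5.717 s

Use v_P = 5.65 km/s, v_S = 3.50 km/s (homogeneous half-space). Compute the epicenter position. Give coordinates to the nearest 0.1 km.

-34.8 km east, -1.6 km north

Distance from S−P lag: d = Δt · v_P v_S / (v_P − v_S) = Δt · (5.65·3.50)/(5.65−3.50) ≈ 9.1977·Δt.
So d_MCB = 217.36, d_RCM = 235.20, d_TON = 52.58 km.
Circle about each station: (x − 163.1)² + (y + 91.5)² = 217.36²; (x − 158.5)² + (y + 135.6)² = 235.20²; (x + 84.1)² + (y − 16.7)² = 52.58².
Subtracting pairs of circle equations eliminates x²+y² and gives linear equations (the radical axes):
-9.2 x − 88.2 y = 462.08
-494.4 x + 216.4 y = 16858.55
Solving the 2×2 system: x ≈ -34.8, y ≈ -1.6 km.
Check against MCB (with the unrounded x, y): √((x − 163.1)²+(y + 91.5)²) = 217.36 ≈ 217.36 km. ✓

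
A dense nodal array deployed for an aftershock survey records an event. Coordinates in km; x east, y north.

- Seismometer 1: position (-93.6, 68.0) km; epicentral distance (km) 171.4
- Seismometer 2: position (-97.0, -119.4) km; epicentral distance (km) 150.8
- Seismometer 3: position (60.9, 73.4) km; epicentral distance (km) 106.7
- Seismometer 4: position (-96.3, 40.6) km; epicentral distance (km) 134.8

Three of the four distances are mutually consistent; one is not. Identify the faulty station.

Solve using three stations at a time. Using Seismometer 2, Seismometer 3, Seismometer 4 (subtract circle equations pairwise → linear system) gives (x, y) ≈ (21.1, -25.6).
Distances from that point to each station vs reported:
  Seismometer 1: calculated 148.1 vs reported 171.4 → residual 23.3 km
  Seismometer 2: calculated 150.8 vs reported 150.8 → residual 0.0 km
  Seismometer 3: calculated 106.7 vs reported 106.7 → residual 0.0 km
  Seismometer 4: calculated 134.8 vs reported 134.8 → residual 0.0 km
Seismometer 2, Seismometer 3, Seismometer 4 are mutually consistent (residuals ≈ 0); Seismometer 1 is off by 23.3 km.

Seismometer 1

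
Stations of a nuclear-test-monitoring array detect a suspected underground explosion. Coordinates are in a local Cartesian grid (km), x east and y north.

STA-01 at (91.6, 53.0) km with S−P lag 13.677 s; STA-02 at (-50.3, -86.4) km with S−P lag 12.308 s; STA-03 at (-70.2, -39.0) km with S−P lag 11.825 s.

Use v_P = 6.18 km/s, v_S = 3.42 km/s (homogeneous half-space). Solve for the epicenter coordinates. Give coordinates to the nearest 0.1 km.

(18.8, -22.3)

Distance from S−P lag: d = Δt · v_P v_S / (v_P − v_S) = Δt · (6.18·3.42)/(6.18−3.42) ≈ 7.6578·Δt.
So d_STA-01 = 104.74, d_STA-02 = 94.25, d_STA-03 = 90.55 km.
Circle about each station: (x − 91.6)² + (y − 53.0)² = 104.74²; (x + 50.3)² + (y + 86.4)² = 94.25²; (x + 70.2)² + (y + 39.0)² = 90.55².
Subtracting the STA-01 equation from the STA-02 and STA-03 equations removes the quadratic terms:
-283.8 x − 278.8 y = 882.90
-323.6 x − 184.0 y = -1979.35
Solving the 2×2 system: x ≈ 18.8, y ≈ -22.3 km.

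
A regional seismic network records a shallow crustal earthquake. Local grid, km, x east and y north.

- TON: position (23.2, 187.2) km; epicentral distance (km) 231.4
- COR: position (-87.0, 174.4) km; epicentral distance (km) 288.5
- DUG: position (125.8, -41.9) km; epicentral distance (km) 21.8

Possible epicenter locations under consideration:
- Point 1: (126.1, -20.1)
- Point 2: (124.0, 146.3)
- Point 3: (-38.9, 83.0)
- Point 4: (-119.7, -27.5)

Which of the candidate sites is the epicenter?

For each candidate, compare |candidate − station| to the reported distance:
Point 1: residuals TON 0.0, COR 0.0, DUG 0.0 → max 0.0 km
Point 2: residuals TON 122.6, COR 75.6, DUG 166.4 → max 166.4 km
Point 3: residuals TON 110.1, COR 185.2, DUG 184.9 → max 185.2 km
Point 4: residuals TON 26.5, COR 84.0, DUG 224.1 → max 224.1 km
Only Point 1 has all residuals ≈ 0.

Point 1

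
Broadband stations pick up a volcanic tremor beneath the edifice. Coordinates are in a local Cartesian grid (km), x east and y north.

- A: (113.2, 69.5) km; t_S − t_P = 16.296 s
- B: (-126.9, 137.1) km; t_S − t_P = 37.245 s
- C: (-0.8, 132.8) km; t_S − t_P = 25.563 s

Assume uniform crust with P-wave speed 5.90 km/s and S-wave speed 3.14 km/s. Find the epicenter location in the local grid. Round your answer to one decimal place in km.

(61.7, -27.0)

Distance from S−P lag: d = Δt · v_P v_S / (v_P − v_S) = Δt · (5.90·3.14)/(5.90−3.14) ≈ 6.7123·Δt.
So d_A = 109.38, d_B = 250.00, d_C = 171.59 km.
Circle about each station: (x − 113.2)² + (y − 69.5)² = 109.38²; (x + 126.9)² + (y − 137.1)² = 250.00²; (x + 0.8)² + (y − 132.8)² = 171.59².
Subtracting pairs of circle equations eliminates x²+y² and gives linear equations (the radical axes):
-480.2 x + 135.2 y = -33280.49
-228.0 x + 126.6 y = -17487.15
Solving the 2×2 system: x ≈ 61.7, y ≈ -27.0 km.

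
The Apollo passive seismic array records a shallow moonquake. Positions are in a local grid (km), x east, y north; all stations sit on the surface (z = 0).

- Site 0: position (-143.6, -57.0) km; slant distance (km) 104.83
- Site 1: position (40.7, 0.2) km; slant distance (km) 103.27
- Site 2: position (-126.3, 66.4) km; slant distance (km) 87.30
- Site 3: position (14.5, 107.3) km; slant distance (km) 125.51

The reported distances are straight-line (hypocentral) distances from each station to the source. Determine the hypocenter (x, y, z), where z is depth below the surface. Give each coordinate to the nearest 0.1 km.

(-61.9, 8.1, 8.7)

Each station gives a sphere (x−x_i)² + (y−y_i)² + z² = d_i² (stations at z=0).
Subtracting the Site 0 sphere from Site 1 and Site 2: z² cancels, leaving linear equations in x and y:
368.6 x + 114.4 y = -21888.79
34.6 x + 246.8 y = -141.27
Solving: x ≈ -61.899, y ≈ 8.106 km (keep extra digits for the depth step; rounded: -61.9, 8.1).
Then from the Site 0 sphere: z² = 104.83² − (x + 143.6)² − (y + 57.0)² with x = -61.899, y = 8.106, so z ≈ 8.688 ≈ 8.7 km.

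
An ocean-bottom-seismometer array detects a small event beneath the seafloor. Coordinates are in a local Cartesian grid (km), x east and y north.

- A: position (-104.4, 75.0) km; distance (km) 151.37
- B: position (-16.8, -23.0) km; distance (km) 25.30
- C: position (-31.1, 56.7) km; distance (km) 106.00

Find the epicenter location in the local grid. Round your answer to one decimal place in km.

x ≈ -16.6 km, y ≈ -48.3 km

Circle about each station: (x + 104.4)² + (y − 75.0)² = 151.37²; (x + 16.8)² + (y + 23.0)² = 25.30²; (x + 31.1)² + (y − 56.7)² = 106.00².
Subtracting pairs of circle equations eliminates x²+y² and gives linear equations (the radical axes):
175.2 x − 196.0 y = 6559.67
146.6 x − 36.6 y = -665.38
Solving the 2×2 system: x ≈ -16.6, y ≈ -48.3 km.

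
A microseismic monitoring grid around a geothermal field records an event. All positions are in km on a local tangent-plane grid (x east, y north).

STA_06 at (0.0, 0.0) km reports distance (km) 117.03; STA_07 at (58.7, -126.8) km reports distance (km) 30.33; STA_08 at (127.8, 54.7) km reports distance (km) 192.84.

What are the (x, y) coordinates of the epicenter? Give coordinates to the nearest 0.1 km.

Circle about each station: x² + y² = 117.03²; (x − 58.7)² + (y + 126.8)² = 30.33²; (x − 127.8)² + (y − 54.7)² = 192.84².
Subtracting the STA_06 equation from the STA_07 and STA_08 equations removes the quadratic terms:
117.4 x − 253.6 y = 32300.04
255.6 x + 109.4 y = -4166.31
Solving the 2×2 system: x ≈ 31.9, y ≈ -112.6 km.

x ≈ 31.9 km, y ≈ -112.6 km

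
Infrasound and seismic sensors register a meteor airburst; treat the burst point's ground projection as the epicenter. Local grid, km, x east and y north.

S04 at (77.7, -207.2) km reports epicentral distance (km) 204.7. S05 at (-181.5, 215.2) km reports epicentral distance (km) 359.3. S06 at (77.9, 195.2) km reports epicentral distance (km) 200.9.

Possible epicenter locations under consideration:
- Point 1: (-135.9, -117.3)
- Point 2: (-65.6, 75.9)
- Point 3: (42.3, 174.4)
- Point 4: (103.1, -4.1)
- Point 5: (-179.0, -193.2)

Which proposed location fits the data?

For each candidate, compare |candidate − station| to the reported distance:
Point 1: residuals S04 27.0, S05 23.7, S06 177.7 → max 177.7 km
Point 2: residuals S04 112.6, S05 178.1, S06 14.3 → max 178.1 km
Point 3: residuals S04 178.5, S05 131.8, S06 159.7 → max 178.5 km
Point 4: residuals S04 0.0, S05 0.0, S06 0.0 → max 0.0 km
Point 5: residuals S04 52.4, S05 49.1, S06 264.8 → max 264.8 km
Only Point 4 has all residuals ≈ 0.

Point 4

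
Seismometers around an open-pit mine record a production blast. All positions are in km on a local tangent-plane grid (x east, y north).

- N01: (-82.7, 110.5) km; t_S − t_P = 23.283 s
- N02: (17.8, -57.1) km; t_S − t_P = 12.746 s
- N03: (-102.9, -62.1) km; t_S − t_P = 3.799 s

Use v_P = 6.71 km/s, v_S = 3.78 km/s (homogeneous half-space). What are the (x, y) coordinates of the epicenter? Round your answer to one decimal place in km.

-87.2 km east, -91.0 km north

Distance from S−P lag: d = Δt · v_P v_S / (v_P − v_S) = Δt · (6.71·3.78)/(6.71−3.78) ≈ 8.6566·Δt.
So d_N01 = 201.55, d_N02 = 110.34, d_N03 = 32.89 km.
Circle about each station: (x + 82.7)² + (y − 110.5)² = 201.55²; (x − 17.8)² + (y + 57.1)² = 110.34²; (x + 102.9)² + (y + 62.1)² = 32.89².
Subtracting the N01 equation from the N02 and N03 equations removes the quadratic terms:
201.0 x − 335.2 y = 12975.20
-40.4 x − 345.2 y = 34935.93
Solving the 2×2 system: x ≈ -87.2, y ≈ -91.0 km.
Check against N01 (with the unrounded x, y): √((x + 82.7)²+(y − 110.5)²) = 201.55 ≈ 201.55 km. ✓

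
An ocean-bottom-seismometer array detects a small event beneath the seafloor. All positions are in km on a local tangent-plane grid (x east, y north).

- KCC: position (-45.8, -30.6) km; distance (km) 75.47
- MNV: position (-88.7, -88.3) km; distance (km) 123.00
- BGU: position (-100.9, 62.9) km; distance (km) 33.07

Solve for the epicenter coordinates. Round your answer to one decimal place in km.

Circle about each station: (x + 45.8)² + (y + 30.6)² = 75.47²; (x + 88.7)² + (y + 88.3)² = 123.00²; (x + 100.9)² + (y − 62.9)² = 33.07².
Subtracting the KCC equation from the MNV and BGU equations removes the quadratic terms:
-85.8 x − 115.4 y = 3197.30
-110.2 x + 187.0 y = 15705.32
Solving the 2×2 system: x ≈ -83.8, y ≈ 34.6 km.
Check against KCC (with the unrounded x, y): √((x + 45.8)²+(y + 30.6)²) = 75.47 ≈ 75.47 km. ✓

x ≈ -83.8 km, y ≈ 34.6 km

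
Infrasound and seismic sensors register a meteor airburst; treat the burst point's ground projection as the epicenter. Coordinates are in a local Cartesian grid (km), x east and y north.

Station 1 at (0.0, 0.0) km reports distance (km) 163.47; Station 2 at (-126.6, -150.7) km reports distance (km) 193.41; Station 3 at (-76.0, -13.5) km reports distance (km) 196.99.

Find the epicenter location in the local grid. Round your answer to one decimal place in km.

(66.8, -149.2)

Circle about each station: x² + y² = 163.47²; (x + 126.6)² + (y + 150.7)² = 193.41²; (x + 76.0)² + (y + 13.5)² = 196.99².
Subtracting the Station 1 equation from the Station 2 and Station 3 equations removes the quadratic terms:
-253.2 x − 301.4 y = 28053.06
-152.0 x − 27.0 y = -6124.37
Solving the 2×2 system: x ≈ 66.8, y ≈ -149.2 km.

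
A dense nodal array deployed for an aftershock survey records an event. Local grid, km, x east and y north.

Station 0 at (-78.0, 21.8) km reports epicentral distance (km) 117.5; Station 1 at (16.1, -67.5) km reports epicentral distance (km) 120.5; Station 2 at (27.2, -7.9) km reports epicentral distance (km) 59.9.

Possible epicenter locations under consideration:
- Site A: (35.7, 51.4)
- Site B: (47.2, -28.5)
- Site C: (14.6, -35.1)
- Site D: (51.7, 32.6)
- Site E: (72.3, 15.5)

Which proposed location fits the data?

Site A

For each candidate, compare |candidate − station| to the reported distance:
Site A: residuals Station 0 0.0, Station 1 0.0, Station 2 0.0 → max 0.0 km
Site B: residuals Station 0 17.4, Station 1 70.6, Station 2 31.2 → max 70.6 km
Site C: residuals Station 0 8.8, Station 1 88.1, Station 2 29.9 → max 88.1 km
Site D: residuals Station 0 12.6, Station 1 14.3, Station 2 12.6 → max 14.3 km
Site E: residuals Station 0 32.9, Station 1 20.3, Station 2 9.1 → max 32.9 km
Only Site A has all residuals ≈ 0.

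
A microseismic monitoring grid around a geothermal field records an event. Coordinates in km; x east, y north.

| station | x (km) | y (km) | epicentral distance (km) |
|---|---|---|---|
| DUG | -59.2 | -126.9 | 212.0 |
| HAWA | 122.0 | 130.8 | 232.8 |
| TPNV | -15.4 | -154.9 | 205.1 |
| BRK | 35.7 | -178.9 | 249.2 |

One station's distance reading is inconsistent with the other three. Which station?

Solve using three stations at a time. Using HAWA, TPNV, BRK (subtract circle equations pairwise → linear system) gives (x, y) ≈ (-90.6, 35.9).
Distances from that point to each station vs reported:
  DUG: calculated 165.8 vs reported 212.0 → residual 46.2 km
  HAWA: calculated 232.8 vs reported 232.8 → residual 0.0 km
  TPNV: calculated 205.1 vs reported 205.1 → residual 0.0 km
  BRK: calculated 249.2 vs reported 249.2 → residual 0.0 km
HAWA, TPNV, BRK are mutually consistent (residuals ≈ 0); DUG is off by 46.2 km.

DUG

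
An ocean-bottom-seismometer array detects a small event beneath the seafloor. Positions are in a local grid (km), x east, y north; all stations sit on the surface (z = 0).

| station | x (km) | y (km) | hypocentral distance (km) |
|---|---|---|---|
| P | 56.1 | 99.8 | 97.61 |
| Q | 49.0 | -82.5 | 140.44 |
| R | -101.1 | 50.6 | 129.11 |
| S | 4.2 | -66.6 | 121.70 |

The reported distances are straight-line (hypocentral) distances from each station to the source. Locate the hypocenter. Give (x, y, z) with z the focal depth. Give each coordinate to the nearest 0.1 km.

Each station gives a sphere (x−x_i)² + (y−y_i)² + z² = d_i² (stations at z=0).
Subtracting the P sphere from Q and R: z² cancels, leaving linear equations in x and y:
-14.2 x − 364.6 y = -14095.68
-314.4 x − 98.4 y = -7467.36
Solving: x ≈ 11.795, y ≈ 38.201 km (keep extra digits for the depth step; rounded: 11.8, 38.2).
Then from the P sphere: z² = 97.61² − (x − 56.1)² − (y − 99.8)² with x = 11.795, y = 38.201, so z ≈ 61.403 ≈ 61.4 km.

(11.8, 38.2, 61.4)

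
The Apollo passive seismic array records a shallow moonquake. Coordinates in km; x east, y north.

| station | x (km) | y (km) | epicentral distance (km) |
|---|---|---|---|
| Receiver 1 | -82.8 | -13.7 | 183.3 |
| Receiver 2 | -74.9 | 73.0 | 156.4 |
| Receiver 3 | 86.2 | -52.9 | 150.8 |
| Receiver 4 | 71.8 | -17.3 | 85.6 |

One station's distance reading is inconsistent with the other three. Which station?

Solve using three stations at a time. Using Receiver 1, Receiver 2, Receiver 4 (subtract circle equations pairwise → linear system) gives (x, y) ≈ (81.4, 67.7).
Distances from that point to each station vs reported:
  Receiver 1: calculated 183.3 vs reported 183.3 → residual 0.0 km
  Receiver 2: calculated 156.4 vs reported 156.4 → residual 0.0 km
  Receiver 3: calculated 120.7 vs reported 150.8 → residual 30.1 km
  Receiver 4: calculated 85.6 vs reported 85.6 → residual 0.0 km
Receiver 1, Receiver 2, Receiver 4 are mutually consistent (residuals ≈ 0); Receiver 3 is off by 30.1 km.

Receiver 3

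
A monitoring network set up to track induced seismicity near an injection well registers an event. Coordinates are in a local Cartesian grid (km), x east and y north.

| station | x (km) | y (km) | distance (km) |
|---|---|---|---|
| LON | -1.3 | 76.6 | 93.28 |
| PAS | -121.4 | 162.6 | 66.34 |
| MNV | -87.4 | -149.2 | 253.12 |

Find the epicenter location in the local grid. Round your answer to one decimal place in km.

x ≈ -90.5 km, y ≈ 103.9 km

Circle about each station: (x + 1.3)² + (y − 76.6)² = 93.28²; (x + 121.4)² + (y − 162.6)² = 66.34²; (x + 87.4)² + (y + 149.2)² = 253.12².
Subtracting the LON equation from the PAS and MNV equations removes the quadratic terms:
-240.2 x + 172.0 y = 39607.63
-172.2 x − 451.6 y = -31338.43
Solving the 2×2 system: x ≈ -90.5, y ≈ 103.9 km.
Check against LON (with the unrounded x, y): √((x + 1.3)²+(y − 76.6)²) = 93.28 ≈ 93.28 km. ✓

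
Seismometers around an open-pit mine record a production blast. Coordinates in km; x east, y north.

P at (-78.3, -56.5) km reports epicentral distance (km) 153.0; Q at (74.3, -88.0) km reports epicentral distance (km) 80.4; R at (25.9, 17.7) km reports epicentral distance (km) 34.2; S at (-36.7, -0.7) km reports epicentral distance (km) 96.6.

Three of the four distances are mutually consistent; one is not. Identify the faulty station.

Solve using three stations at a time. Using P, R, S (subtract circle equations pairwise → linear system) gives (x, y) ≈ (59.2, 10.5).
Distances from that point to each station vs reported:
  P: calculated 153.0 vs reported 153.0 → residual 0.0 km
  Q: calculated 99.7 vs reported 80.4 → residual 19.3 km
  R: calculated 34.0 vs reported 34.2 → residual 0.2 km
  S: calculated 96.5 vs reported 96.6 → residual 0.1 km
P, R, S are mutually consistent (residuals ≈ 0); Q is off by 19.3 km.

Q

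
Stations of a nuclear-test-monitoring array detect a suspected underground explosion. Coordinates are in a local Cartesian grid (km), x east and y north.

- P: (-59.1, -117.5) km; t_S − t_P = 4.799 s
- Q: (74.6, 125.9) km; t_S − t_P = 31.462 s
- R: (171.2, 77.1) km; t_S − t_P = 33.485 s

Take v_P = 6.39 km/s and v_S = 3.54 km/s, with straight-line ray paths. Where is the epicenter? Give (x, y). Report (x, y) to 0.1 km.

Distance from S−P lag: d = Δt · v_P v_S / (v_P − v_S) = Δt · (6.39·3.54)/(6.39−3.54) ≈ 7.9371·Δt.
So d_P = 38.09, d_Q = 249.72, d_R = 265.77 km.
Circle about each station: (x + 59.1)² + (y + 117.5)² = 38.09²; (x − 74.6)² + (y − 125.9)² = 249.72²; (x − 171.2)² + (y − 77.1)² = 265.77².
Subtracting the P equation from the Q and R equations removes the quadratic terms:
267.4 x + 486.8 y = -56792.32
460.6 x + 389.2 y = -51228.05
Solving the 2×2 system: x ≈ -23.6, y ≈ -103.7 km.

-23.6 km east, -103.7 km north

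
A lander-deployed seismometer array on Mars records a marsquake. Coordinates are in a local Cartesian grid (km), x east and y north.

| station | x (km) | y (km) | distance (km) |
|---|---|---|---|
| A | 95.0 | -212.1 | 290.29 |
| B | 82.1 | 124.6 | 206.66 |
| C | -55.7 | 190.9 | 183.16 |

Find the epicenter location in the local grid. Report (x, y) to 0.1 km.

-90.6 km east, 11.1 km north

Circle about each station: (x − 95.0)² + (y + 212.1)² = 290.29²; (x − 82.1)² + (y − 124.6)² = 206.66²; (x + 55.7)² + (y − 190.9)² = 183.16².
Subtracting pairs of circle equations eliminates x²+y² and gives linear equations (the radical axes):
-25.8 x + 673.4 y = 9814.09
-301.4 x + 806.0 y = 36254.59
Solving the 2×2 system: x ≈ -90.6, y ≈ 11.1 km.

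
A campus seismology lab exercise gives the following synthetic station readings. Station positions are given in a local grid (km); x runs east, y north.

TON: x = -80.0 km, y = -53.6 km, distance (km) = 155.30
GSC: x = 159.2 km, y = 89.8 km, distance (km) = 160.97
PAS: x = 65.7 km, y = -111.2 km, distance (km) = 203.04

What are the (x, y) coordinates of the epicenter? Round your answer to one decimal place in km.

(-1.5, 80.4)

Circle about each station: (x + 80.0)² + (y + 53.6)² = 155.30²; (x − 159.2)² + (y − 89.8)² = 160.97²; (x − 65.7)² + (y + 111.2)² = 203.04².
Subtracting pairs of circle equations eliminates x²+y² and gives linear equations (the radical axes):
478.4 x + 286.8 y = 22342.47
291.4 x − 115.2 y = -9698.18
Solving the 2×2 system: x ≈ -1.5, y ≈ 80.4 km.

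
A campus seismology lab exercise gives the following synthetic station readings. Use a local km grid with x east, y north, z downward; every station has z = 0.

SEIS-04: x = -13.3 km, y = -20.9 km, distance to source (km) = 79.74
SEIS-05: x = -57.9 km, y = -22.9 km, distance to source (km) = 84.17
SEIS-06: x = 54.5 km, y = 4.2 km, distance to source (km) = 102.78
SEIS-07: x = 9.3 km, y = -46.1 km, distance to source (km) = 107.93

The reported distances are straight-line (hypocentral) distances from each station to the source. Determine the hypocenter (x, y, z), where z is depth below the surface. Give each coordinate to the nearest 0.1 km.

x ≈ -30.5 km, y ≈ 45.9 km, depth ≈ 40.0 km

Each station gives a sphere (x−x_i)² + (y−y_i)² + z² = d_i² (stations at z=0).
Subtracting the SEIS-04 sphere from SEIS-05 and SEIS-06: z² cancels, leaving linear equations in x and y:
-89.2 x − 4.0 y = 2537.00
135.6 x + 50.2 y = -1831.07
Solving: x ≈ -30.501, y ≈ 45.912 km (keep extra digits for the depth step; rounded: -30.5, 45.9).
Then from the SEIS-04 sphere: z² = 79.74² − (x + 13.3)² − (y + 20.9)² with x = -30.501, y = 45.912, so z ≈ 39.984 ≈ 40.0 km.
Check against SEIS-07 (with the unrounded solution): distance 107.93 ≈ 107.93 km. ✓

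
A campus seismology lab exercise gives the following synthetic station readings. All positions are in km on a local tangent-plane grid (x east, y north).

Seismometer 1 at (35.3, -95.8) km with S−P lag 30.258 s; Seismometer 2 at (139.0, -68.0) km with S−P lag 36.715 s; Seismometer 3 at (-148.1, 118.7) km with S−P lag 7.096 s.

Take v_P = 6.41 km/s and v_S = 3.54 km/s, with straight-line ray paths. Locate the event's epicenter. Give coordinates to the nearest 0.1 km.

Distance from S−P lag: d = Δt · v_P v_S / (v_P − v_S) = Δt · (6.41·3.54)/(6.41−3.54) ≈ 7.9064·Δt.
So d_Seismometer 1 = 239.23, d_Seismometer 2 = 290.28, d_Seismometer 3 = 56.10 km.
Circle about each station: (x − 35.3)² + (y + 95.8)² = 239.23²; (x − 139.0)² + (y + 68.0)² = 290.28²; (x + 148.1)² + (y − 118.7)² = 56.10².
Subtracting the Seismometer 1 equation from the Seismometer 2 and Seismometer 3 equations removes the quadratic terms:
207.4 x + 55.6 y = -13510.22
-366.8 x + 429.0 y = 79683.35
Solving the 2×2 system: x ≈ -93.5, y ≈ 105.8 km.
Check against Seismometer 1 (with the unrounded x, y): √((x − 35.3)²+(y + 95.8)²) = 239.23 ≈ 239.23 km. ✓

x ≈ -93.5 km, y ≈ 105.8 km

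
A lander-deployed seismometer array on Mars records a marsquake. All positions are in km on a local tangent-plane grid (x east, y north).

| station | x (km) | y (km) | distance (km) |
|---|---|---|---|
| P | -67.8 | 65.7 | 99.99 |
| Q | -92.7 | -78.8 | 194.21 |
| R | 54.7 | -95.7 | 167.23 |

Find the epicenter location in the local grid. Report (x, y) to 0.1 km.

Circle about each station: (x + 67.8)² + (y − 65.7)² = 99.99²; (x + 92.7)² + (y + 78.8)² = 194.21²; (x − 54.7)² + (y + 95.7)² = 167.23².
Subtracting the P equation from the Q and R equations removes the quadratic terms:
-49.8 x − 289.0 y = -21830.12
245.0 x − 322.8 y = -14730.62
Solving the 2×2 system: x ≈ 32.1, y ≈ 70.0 km.

x ≈ 32.1 km, y ≈ 70.0 km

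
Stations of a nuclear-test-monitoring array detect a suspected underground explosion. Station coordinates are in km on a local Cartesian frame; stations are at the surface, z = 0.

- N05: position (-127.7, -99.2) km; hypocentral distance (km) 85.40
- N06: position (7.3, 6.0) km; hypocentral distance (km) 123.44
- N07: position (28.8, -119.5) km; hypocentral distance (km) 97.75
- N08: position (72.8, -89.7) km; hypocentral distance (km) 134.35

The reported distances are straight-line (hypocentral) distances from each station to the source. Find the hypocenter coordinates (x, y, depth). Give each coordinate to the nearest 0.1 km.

Each station gives a sphere (x−x_i)² + (y−y_i)² + z² = d_i² (stations at z=0).
Subtracting the N05 sphere from N06 and N07: z² cancels, leaving linear equations in x and y:
270.0 x + 210.4 y = -34002.91
313.0 x − 40.6 y = -13300.14
Solving: x ≈ -54.400, y ≈ -91.801 km (keep extra digits for the depth step; rounded: -54.4, -91.8).
Then from the N05 sphere: z² = 85.40² − (x + 127.7)² − (y + 99.2)² with x = -54.400, y = -91.801, so z ≈ 43.192 ≈ 43.2 km.

(-54.4, -91.8, 43.2)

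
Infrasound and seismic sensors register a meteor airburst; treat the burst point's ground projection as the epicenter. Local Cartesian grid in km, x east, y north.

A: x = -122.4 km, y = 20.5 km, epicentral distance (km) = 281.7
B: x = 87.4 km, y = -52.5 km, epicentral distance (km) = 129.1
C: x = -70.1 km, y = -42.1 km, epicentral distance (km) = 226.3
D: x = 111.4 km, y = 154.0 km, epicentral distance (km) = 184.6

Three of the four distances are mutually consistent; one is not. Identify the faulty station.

Solve using three stations at a time. Using A, C, D (subtract circle equations pairwise → linear system) gives (x, y) ≈ (155.5, -25.2).
Distances from that point to each station vs reported:
  A: calculated 281.7 vs reported 281.7 → residual 0.0 km
  B: calculated 73.4 vs reported 129.1 → residual 55.7 km
  C: calculated 226.3 vs reported 226.3 → residual 0.0 km
  D: calculated 184.6 vs reported 184.6 → residual 0.0 km
A, C, D are mutually consistent (residuals ≈ 0); B is off by 55.7 km.

B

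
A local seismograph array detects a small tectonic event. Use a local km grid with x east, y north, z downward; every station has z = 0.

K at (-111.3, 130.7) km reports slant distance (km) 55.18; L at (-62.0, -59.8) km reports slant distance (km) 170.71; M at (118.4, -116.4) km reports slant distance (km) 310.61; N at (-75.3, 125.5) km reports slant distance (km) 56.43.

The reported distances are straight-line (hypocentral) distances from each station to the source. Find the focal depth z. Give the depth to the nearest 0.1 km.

Each station gives a sphere (x−x_i)² + (y−y_i)² + z² = d_i² (stations at z=0).
Subtracting the K sphere from L and M: z² cancels, leaving linear equations in x and y:
98.6 x − 381.0 y = -48147.21
459.4 x − 494.2 y = -95336.40
Solving: x ≈ -99.196, y ≈ 100.699 km (keep extra digits for the depth step; rounded: -99.2, 100.7).
Then from the K sphere: z² = 55.18² − (x + 111.3)² − (y − 130.7)² with x = -99.196, y = 100.699, so z ≈ 44.702 ≈ 44.7 km.

z ≈ 44.7 km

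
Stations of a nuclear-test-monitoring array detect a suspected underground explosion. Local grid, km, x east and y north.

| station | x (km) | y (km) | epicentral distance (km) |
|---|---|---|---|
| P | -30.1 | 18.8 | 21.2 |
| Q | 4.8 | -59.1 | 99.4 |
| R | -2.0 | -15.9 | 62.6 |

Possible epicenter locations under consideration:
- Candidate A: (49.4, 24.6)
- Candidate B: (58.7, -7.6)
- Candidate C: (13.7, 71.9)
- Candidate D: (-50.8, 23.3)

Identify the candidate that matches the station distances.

For each candidate, compare |candidate − station| to the reported distance:
Candidate A: residuals P 58.5, Q 4.6, R 2.8 → max 58.5 km
Candidate B: residuals P 71.4, Q 24.9, R 1.3 → max 71.4 km
Candidate C: residuals P 47.6, Q 31.9, R 26.6 → max 47.6 km
Candidate D: residuals P 0.0, Q 0.0, R 0.0 → max 0.0 km
Only Candidate D has all residuals ≈ 0.

Candidate D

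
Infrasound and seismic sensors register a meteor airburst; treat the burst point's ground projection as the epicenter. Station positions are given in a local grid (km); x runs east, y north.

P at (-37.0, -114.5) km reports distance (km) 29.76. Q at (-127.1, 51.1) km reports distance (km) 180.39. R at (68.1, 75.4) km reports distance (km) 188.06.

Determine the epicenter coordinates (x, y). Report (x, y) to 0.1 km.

(-17.4, -92.1)

Circle about each station: (x + 37.0)² + (y + 114.5)² = 29.76²; (x + 127.1)² + (y − 51.1)² = 180.39²; (x − 68.1)² + (y − 75.4)² = 188.06².
Subtracting the P equation from the Q and R equations removes the quadratic terms:
-180.2 x + 331.2 y = -27368.52
210.2 x + 379.8 y = -38637.39
Solving the 2×2 system: x ≈ -17.4, y ≈ -92.1 km.
Check against P (with the unrounded x, y): √((x + 37.0)²+(y + 114.5)²) = 29.76 ≈ 29.76 km. ✓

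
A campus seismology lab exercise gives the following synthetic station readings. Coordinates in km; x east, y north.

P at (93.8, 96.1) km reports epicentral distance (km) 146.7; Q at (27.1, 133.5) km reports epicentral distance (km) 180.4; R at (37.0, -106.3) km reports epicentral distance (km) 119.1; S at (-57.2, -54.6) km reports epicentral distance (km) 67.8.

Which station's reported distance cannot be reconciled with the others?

Solve using three stations at a time. Using P, R, S (subtract circle equations pairwise → linear system) gives (x, y) ≈ (-16.9, -0.1).
Distances from that point to each station vs reported:
  P: calculated 146.7 vs reported 146.7 → residual 0.0 km
  Q: calculated 140.7 vs reported 180.4 → residual 39.7 km
  R: calculated 119.1 vs reported 119.1 → residual 0.0 km
  S: calculated 67.8 vs reported 67.8 → residual 0.0 km
P, R, S are mutually consistent (residuals ≈ 0); Q is off by 39.7 km.

Q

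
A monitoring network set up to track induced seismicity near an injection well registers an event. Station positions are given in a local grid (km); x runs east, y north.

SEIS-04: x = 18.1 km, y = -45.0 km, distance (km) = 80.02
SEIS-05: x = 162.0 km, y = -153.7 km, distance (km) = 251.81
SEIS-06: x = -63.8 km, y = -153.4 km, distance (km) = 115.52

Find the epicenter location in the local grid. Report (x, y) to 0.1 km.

Circle about each station: (x − 18.1)² + (y + 45.0)² = 80.02²; (x − 162.0)² + (y + 153.7)² = 251.81²; (x + 63.8)² + (y + 153.4)² = 115.52².
Subtracting pairs of circle equations eliminates x²+y² and gives linear equations (the radical axes):
287.8 x − 217.4 y = -9490.00
-163.8 x − 216.8 y = 18307.72
Solving the 2×2 system: x ≈ -61.6, y ≈ -37.9 km.
Check against SEIS-04 (with the unrounded x, y): √((x − 18.1)²+(y + 45.0)²) = 80.02 ≈ 80.02 km. ✓

(-61.6, -37.9)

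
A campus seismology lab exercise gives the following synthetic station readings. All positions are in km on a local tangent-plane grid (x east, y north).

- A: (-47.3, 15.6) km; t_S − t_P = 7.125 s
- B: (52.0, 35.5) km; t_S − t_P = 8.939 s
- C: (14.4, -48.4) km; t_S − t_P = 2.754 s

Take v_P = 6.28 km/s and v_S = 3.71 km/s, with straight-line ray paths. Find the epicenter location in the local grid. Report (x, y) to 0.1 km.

Distance from S−P lag: d = Δt · v_P v_S / (v_P − v_S) = Δt · (6.28·3.71)/(6.28−3.71) ≈ 9.0657·Δt.
So d_A = 64.59, d_B = 81.04, d_C = 24.97 km.
Circle about each station: (x + 47.3)² + (y − 15.6)² = 64.59²; (x − 52.0)² + (y − 35.5)² = 81.04²; (x − 14.4)² + (y + 48.4)² = 24.97².
Subtracting the A equation from the B and C equations removes the quadratic terms:
198.6 x + 39.8 y = -912.01
123.4 x − 128.0 y = 3617.64
Solving the 2×2 system: x ≈ 0.9, y ≈ -27.4 km.

(0.9, -27.4)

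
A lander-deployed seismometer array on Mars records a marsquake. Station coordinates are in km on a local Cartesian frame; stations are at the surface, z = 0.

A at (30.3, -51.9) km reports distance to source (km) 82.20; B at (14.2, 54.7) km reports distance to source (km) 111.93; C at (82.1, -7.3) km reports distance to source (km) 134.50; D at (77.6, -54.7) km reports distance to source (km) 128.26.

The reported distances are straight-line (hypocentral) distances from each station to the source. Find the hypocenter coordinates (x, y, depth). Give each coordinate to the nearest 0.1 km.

(-47.5, -36.2, 21.4)

Each station gives a sphere (x−x_i)² + (y−y_i)² + z² = d_i² (stations at z=0).
Subtracting the A sphere from B and C: z² cancels, leaving linear equations in x and y:
-32.2 x + 213.2 y = -6189.45
103.6 x + 89.2 y = -8151.41
Solving: x ≈ -47.508, y ≈ -36.206 km (keep extra digits for the depth step; rounded: -47.5, -36.2).
Then from the A sphere: z² = 82.20² − (x − 30.3)² − (y + 51.9)² with x = -47.508, y = -36.206, so z ≈ 21.365 ≈ 21.4 km.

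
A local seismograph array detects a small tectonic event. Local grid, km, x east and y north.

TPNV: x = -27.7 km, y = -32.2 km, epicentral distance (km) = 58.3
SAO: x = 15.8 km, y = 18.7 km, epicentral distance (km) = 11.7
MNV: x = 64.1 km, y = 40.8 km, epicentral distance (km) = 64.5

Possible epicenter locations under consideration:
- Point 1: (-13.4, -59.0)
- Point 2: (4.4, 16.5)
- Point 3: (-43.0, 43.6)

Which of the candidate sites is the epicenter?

Point 2

For each candidate, compare |candidate − station| to the reported distance:
Point 1: residuals TPNV 27.9, SAO 71.3, MNV 61.9 → max 71.3 km
Point 2: residuals TPNV 0.0, SAO 0.1, MNV 0.0 → max 0.1 km
Point 3: residuals TPNV 19.0, SAO 52.2, MNV 42.6 → max 52.2 km
Only Point 2 has all residuals ≈ 0.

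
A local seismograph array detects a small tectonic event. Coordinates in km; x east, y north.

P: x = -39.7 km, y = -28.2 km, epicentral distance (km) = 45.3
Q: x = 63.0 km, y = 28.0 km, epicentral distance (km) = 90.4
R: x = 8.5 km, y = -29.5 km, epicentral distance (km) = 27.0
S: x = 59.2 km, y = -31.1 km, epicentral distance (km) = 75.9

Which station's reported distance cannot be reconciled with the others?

P

Solve using three stations at a time. Using Q, R, S (subtract circle equations pairwise → linear system) gives (x, y) ≈ (-15.4, -17.0).
Distances from that point to each station vs reported:
  P: calculated 26.8 vs reported 45.3 → residual 18.5 km
  Q: calculated 90.4 vs reported 90.4 → residual 0.0 km
  R: calculated 26.9 vs reported 27.0 → residual 0.1 km
  S: calculated 75.9 vs reported 75.9 → residual 0.0 km
Q, R, S are mutually consistent (residuals ≈ 0); P is off by 18.5 km.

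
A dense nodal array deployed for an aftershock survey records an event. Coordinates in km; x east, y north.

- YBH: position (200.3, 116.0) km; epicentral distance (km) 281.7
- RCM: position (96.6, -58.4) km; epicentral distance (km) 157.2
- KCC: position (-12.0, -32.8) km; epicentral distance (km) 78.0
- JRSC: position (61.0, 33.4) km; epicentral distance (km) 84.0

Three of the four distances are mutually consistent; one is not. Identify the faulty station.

YBH

Solve using three stations at a time. Using RCM, KCC, JRSC (subtract circle equations pairwise → linear system) gives (x, y) ≈ (-22.2, 44.5).
Distances from that point to each station vs reported:
  YBH: calculated 233.7 vs reported 281.7 → residual 48.0 km
  RCM: calculated 157.2 vs reported 157.2 → residual 0.0 km
  KCC: calculated 78.0 vs reported 78.0 → residual 0.0 km
  JRSC: calculated 84.0 vs reported 84.0 → residual 0.0 km
RCM, KCC, JRSC are mutually consistent (residuals ≈ 0); YBH is off by 48.0 km.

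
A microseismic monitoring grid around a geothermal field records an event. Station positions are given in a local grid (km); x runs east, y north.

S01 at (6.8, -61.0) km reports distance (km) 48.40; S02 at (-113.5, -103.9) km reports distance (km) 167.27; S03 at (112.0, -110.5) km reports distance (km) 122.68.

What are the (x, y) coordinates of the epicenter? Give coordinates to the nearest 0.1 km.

Circle about each station: (x − 6.8)² + (y + 61.0)² = 48.40²; (x + 113.5)² + (y + 103.9)² = 167.27²; (x − 112.0)² + (y + 110.5)² = 122.68².
Subtracting the S01 equation from the S02 and S03 equations removes the quadratic terms:
-240.6 x − 85.8 y = -5726.47
210.4 x − 99.0 y = 8279.19
Solving the 2×2 system: x ≈ 30.5, y ≈ -18.8 km.

30.5 km east, -18.8 km north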